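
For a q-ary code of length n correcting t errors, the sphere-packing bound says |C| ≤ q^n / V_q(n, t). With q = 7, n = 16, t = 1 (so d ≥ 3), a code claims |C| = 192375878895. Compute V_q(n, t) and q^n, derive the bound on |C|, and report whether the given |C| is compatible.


V_q(n, t) = 97, q^n = 33232930569601, Hamming bound = 342607531645, |C| = 192375878895 ≤ bound (satisfied).

Step 1: Compute V_q(n, t) = Σ_{j=0}^1 C(n, j) (q−1)^j.
  j = 0: C(16,0)·(6)^0 = 1·1 = 1.
  j = 1: C(16,1)·(6)^1 = 16·6 = 96.
  V_q(n, t) = 1 + 96 = 97.
Step 2: q^n = 7^16 = 33232930569601.
Step 3: Hamming bound ⌊q^n / V_q(n,t)⌋ = ⌊33232930569601/97⌋ = 342607531645.
Step 4: Compare |C| = 192375878895 to 342607531645: satisfied.
The claimed |C| lies below the Hamming bound.


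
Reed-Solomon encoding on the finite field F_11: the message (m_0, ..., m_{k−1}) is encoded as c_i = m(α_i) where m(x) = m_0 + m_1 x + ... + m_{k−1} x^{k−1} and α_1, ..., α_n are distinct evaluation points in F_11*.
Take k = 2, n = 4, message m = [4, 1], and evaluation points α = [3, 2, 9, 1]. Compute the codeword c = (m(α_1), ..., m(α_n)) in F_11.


c = [7, 6, 2, 5]

Message polynomial: m(x) = 4 + 1·x (mod 11).
For each evaluation point α_i, compute m(α_i) mod 11:
  α_1 = 3: Horner steps 1 → 7, so m(3) = 7.
  α_2 = 2: Horner steps 1 → 6, so m(2) = 6.
  α_3 = 9: Horner steps 1 → 2, so m(9) = 2.
  α_4 = 1: Horner steps 1 → 5, so m(1) = 5.
Codeword c = [7, 6, 2, 5] ∈ F_11^4.


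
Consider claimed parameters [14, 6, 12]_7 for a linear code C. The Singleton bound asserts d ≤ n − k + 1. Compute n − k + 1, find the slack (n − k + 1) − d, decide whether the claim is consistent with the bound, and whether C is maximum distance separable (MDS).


Singleton RHS = n − k + 1 = 9, slack = -3, bound violated (no such code; not MDS).

Singleton bound: d ≤ n − k + 1.
Here n = 14, k = 6, so n − k + 1 = 9.
Given d = 12, check d ≤ 9: NO.
Slack = (n − k + 1) − d = -3.
The slack is negative: d = 12 exceeds n − k + 1 = 9 by 3, so the Singleton bound is violated and no linear [14, 6, 12]_7 code can exist. In particular it is not MDS (MDS requires d = n − k + 1 exactly).
Description: the claimed parameters are [14, 6, 12]_7; such a code would be impossible (violates the Singleton bound).


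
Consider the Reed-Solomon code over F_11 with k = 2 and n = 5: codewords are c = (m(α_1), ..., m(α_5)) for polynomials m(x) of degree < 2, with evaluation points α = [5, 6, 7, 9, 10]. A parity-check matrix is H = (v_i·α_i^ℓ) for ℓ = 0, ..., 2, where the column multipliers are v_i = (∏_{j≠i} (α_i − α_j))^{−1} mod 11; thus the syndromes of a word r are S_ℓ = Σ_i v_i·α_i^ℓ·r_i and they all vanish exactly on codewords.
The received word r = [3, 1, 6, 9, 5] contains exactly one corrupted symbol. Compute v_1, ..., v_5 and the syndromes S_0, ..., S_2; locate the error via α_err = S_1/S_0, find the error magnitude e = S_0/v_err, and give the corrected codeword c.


S = (9, 10, 5), error at position 2, error magnitude e = 2, c = [3, 10, 6, 9, 5].

Step 1: column multipliers v_i = (∏_{j≠i}(α_i − α_j))^{−1} mod 11.
  i = 1 (α = 5): (5−6)(5−7)(5−9)(5−10) = (−1)·(−2)·(−4)·(−5) = 40 ≡ 7, so v_1 = 7^{−1} = 8 (mod 11).
  i = 2 (α = 6): (6−5)(6−7)(6−9)(6−10) = 1·(−1)·(−3)·(−4) = −12 ≡ 10, so v_2 = 10^{−1} = 10 (mod 11).
  i = 3 (α = 7): (7−5)(7−6)(7−9)(7−10) = 2·1·(−2)·(−3) = 12 ≡ 1, so v_3 = 1^{−1} = 1 (mod 11).
  i = 4 (α = 9): (9−5)(9−6)(9−7)(9−10) = 4·3·2·(−1) = −24 ≡ 9, so v_4 = 9^{−1} = 5 (mod 11).
  i = 5 (α = 10): (10−5)(10−6)(10−7)(10−9) = 5·4·3·1 = 60 ≡ 5, so v_5 = 5^{−1} = 9 (mod 11).
  v = [8, 10, 1, 5, 9].
Step 2: syndromes of r = [3, 1, 6, 9, 5] (all sums mod 11).
  S_0 = Σ v_i r_i = 8·3 + 10·1 + 1·6 + 5·9 + 9·5 = 130 ≡ 9.
  S_1 = Σ v_i α_i r_i = 8·5·3 + 10·6·1 + 1·7·6 + 5·9·9 + 9·10·5 = 1077 ≡ 10.
  α_i^2 mod 11 = [3, 3, 5, 4, 1].
  S_2 = Σ v_i α_i^2 r_i = 8·3·3 + 10·3·1 + 1·5·6 + 5·4·9 + 9·1·5 = 357 ≡ 5.
  S = (9, 10, 5) ≠ 0, so r is not a codeword (an error is present).
Step 3: locate the error. For a single error e at position i, S_ℓ = v_i·e·α_i^ℓ, so α_err = S_1/S_0.
  S_0^{−1} = 9^{−1} = 5 (mod 11), so α_err = 10·5 = 50 ≡ 6 = α_2. Error position i = 2.
  Consistency check: S_2/S_1 = 5·10 = 50 ≡ 6 = α_err ✓ (single-error assumption holds).
Step 4: error magnitude e = S_0/v_2 = S_0·∏_{j≠2}(α_2 − α_j) = 9·10 = 90 ≡ 2 (mod 11).
Step 5: correct position 2: c_2 = r_2 − e = 1 − 2 ≡ 10 (mod 11). Hence c = [3, 10, 6, 9, 5].
  Check: interpolating c through the α_i gives m(x) = 1 + 7·x (degree < 2) with m(α_i) = c_i for every i, so c is indeed a codeword.


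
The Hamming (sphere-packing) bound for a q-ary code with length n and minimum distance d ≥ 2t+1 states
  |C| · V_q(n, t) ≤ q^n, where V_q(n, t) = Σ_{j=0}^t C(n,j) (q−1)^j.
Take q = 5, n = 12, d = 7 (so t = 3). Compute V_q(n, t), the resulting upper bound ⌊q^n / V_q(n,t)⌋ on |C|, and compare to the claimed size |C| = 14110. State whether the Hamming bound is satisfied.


V_q(n, t) = 15185, q^n = 244140625, Hamming bound = 16077, |C| = 14110 ≤ bound (satisfied).

Step 1: Compute V_q(n, t) = Σ_{j=0}^3 C(n, j) (q−1)^j.
  j = 0: C(12,0)·(4)^0 = 1·1 = 1.
  j = 1: C(12,1)·(4)^1 = 12·4 = 48.
  j = 2: C(12,2)·(4)^2 = 66·16 = 1056.
  j = 3: C(12,3)·(4)^3 = 220·64 = 14080.
  V_q(n, t) = 1 + 48 + 1056 + 14080 = 15185.
Step 2: q^n = 5^12 = 244140625.
Step 3: Hamming bound ⌊q^n / V_q(n,t)⌋ = ⌊244140625/15185⌋ = 16077.
Step 4: Compare |C| = 14110 to 16077: satisfied.
The claimed |C| lies below the Hamming bound.


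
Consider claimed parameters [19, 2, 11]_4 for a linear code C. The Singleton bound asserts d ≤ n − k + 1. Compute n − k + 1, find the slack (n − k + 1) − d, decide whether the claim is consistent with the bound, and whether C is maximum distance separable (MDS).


Singleton RHS = n − k + 1 = 18, slack = 7, bound satisfied, not MDS.

Singleton bound: d ≤ n − k + 1.
Here n = 19, k = 2, so n − k + 1 = 18.
Given d = 11, check d ≤ 18: YES.
Slack = (n − k + 1) − d = 7.
The code is NOT MDS (slack = 7 > 0).
Description: the claimed parameters are [19, 2, 11]_4; such a code would be non-MDS.


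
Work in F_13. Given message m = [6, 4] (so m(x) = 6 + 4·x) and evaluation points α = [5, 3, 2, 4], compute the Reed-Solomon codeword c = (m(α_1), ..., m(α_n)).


c = [0, 5, 1, 9]

Message polynomial: m(x) = 6 + 4·x (mod 13).
For each evaluation point α_i, compute m(α_i) mod 13:
  α_1 = 5: Horner steps 4 → 0, so m(5) = 0.
  α_2 = 3: Horner steps 4 → 5, so m(3) = 5.
  α_3 = 2: Horner steps 4 → 1, so m(2) = 1.
  α_4 = 4: Horner steps 4 → 9, so m(4) = 9.
Codeword c = [0, 5, 1, 9] ∈ F_13^4.


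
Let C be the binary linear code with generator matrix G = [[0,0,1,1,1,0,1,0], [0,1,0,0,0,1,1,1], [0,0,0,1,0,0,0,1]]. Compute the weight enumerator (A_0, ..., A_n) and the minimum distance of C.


Weight distribution: A_0 = 1, A_2 = 1, A_4 = 5, A_6 = 1. Minimum distance d = 2.

Enumerate all 2^3 = 8 messages m ∈ F_2^3.
For each, compute codeword c = mG in F_2^8, then tally its weight.
  m = 000 → c = 00000000, weight = 0.
  m = 100 → c = 00111010, weight = 4.
  m = 010 → c = 01000111, weight = 4.
  m = 110 → c = 01111101, weight = 6.
  m = 001 → c = 00010001, weight = 2.
  m = 101 → c = 00101011, weight = 4.
  m = 011 → c = 01010110, weight = 4.
  m = 111 → c = 01101100, weight = 4.
Tally weights:
  weight 0: 1 codewords.
  weight 2: 1 codewords.
  weight 4: 5 codewords.
  weight 6: 1 codewords.
Minimum distance d = smallest w > 0 with A_w > 0 = 2.
Sanity: Σ A_w = 8 = 2^3 = 8 ✓.


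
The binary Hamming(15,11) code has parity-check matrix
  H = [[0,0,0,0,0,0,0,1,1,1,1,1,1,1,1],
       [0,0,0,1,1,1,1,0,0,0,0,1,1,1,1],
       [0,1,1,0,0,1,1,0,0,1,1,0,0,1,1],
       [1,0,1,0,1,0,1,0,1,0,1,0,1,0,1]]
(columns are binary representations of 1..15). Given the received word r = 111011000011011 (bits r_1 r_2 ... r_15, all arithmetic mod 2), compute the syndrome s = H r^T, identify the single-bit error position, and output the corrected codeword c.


s = (0, 1, 0, 1)^T, error position = 5, corrected codeword c = 111001000011011

Compute s = H r^T mod 2 one row at a time:
  s_1 = 0 + 0 + 0 + 1 + 1 + 0 + 1 + 1 = 4 ≡ 0 (mod 2).
  s_2 = 0 + 1 + 1 + 0 + 1 + 0 + 1 + 1 = 5 ≡ 1 (mod 2).
  s_3 = 1 + 1 + 1 + 0 + 0 + 1 + 1 + 1 = 6 ≡ 0 (mod 2).
  s_4 = 1 + 1 + 1 + 0 + 0 + 1 + 0 + 1 = 5 ≡ 1 (mod 2).
s = (0, 1, 0, 1)^T — this equals column 5 of H (binary 0101), so error is at position 5.
Correct: flip bit 5 of r = 111011000011011 to get c = 111001000011011.


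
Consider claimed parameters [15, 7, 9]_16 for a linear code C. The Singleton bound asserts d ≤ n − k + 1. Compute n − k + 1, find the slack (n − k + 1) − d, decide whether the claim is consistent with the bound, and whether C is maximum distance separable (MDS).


Singleton RHS = n − k + 1 = 9, slack = 0, bound satisfied, MDS.

Singleton bound: d ≤ n − k + 1.
Here n = 15, k = 7, so n − k + 1 = 9.
Given d = 9, check d ≤ 9: YES.
Slack = (n − k + 1) − d = 0.
The code is MDS (slack = 0).
Description: the claimed parameters are [15, 7, 9]_16; such a code would be MDS (meets Singleton bound).


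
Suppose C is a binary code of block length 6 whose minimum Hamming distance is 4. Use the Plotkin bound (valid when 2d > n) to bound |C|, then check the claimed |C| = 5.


Plotkin bound M ≤ 4; given |C| = 5 > bound (violated).

Check applicability: 2d = 8, n = 6.
2d − n = 2 > 0, so Plotkin applies.
Compute d/(2d−n) = 4/2 ≈ 2.0000.
⌊d/(2d−n)⌋ = 2.
Plotkin bound: M ≤ 2·2 = 4.
Given |C| = 5, check: VIOLATED.
This |C| is above the Plotkin bound, so no binary code with n = 6, d = 4 and 5 codewords exists.


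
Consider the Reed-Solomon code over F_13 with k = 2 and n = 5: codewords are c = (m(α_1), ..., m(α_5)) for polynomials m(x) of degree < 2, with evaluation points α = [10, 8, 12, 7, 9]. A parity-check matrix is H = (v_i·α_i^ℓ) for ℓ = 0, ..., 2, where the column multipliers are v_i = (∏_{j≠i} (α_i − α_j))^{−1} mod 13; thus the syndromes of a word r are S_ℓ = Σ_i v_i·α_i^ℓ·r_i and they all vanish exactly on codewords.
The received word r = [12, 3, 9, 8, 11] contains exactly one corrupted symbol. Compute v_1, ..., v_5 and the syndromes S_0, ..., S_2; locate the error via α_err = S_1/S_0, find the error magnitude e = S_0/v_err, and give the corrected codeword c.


S = (6, 8, 2), error at position 1, error magnitude e = 6, c = [6, 3, 9, 8, 11].

Step 1: column multipliers v_i = (∏_{j≠i}(α_i − α_j))^{−1} mod 13.
  i = 1 (α = 10): (10−8)(10−12)(10−7)(10−9) = 2·(−2)·3·1 = −12 ≡ 1, so v_1 = 1^{−1} = 1 (mod 13).
  i = 2 (α = 8): (8−10)(8−12)(8−7)(8−9) = (−2)·(−4)·1·(−1) = −8 ≡ 5, so v_2 = 5^{−1} = 8 (mod 13).
  i = 3 (α = 12): (12−10)(12−8)(12−7)(12−9) = 2·4·5·3 = 120 ≡ 3, so v_3 = 3^{−1} = 9 (mod 13).
  i = 4 (α = 7): (7−10)(7−8)(7−12)(7−9) = (−3)·(−1)·(−5)·(−2) = 30 ≡ 4, so v_4 = 4^{−1} = 10 (mod 13).
  i = 5 (α = 9): (9−10)(9−8)(9−12)(9−7) = (−1)·1·(−3)·2 = 6 ≡ 6, so v_5 = 6^{−1} = 11 (mod 13).
  v = [1, 8, 9, 10, 11].
Step 2: syndromes of r = [12, 3, 9, 8, 11] (all sums mod 13).
  S_0 = Σ v_i r_i = 1·12 + 8·3 + 9·9 + 10·8 + 11·11 = 318 ≡ 6.
  S_1 = Σ v_i α_i r_i = 1·10·12 + 8·8·3 + 9·12·9 + 10·7·8 + 11·9·11 = 2933 ≡ 8.
  α_i^2 mod 13 = [9, 12, 1, 10, 3].
  S_2 = Σ v_i α_i^2 r_i = 1·9·12 + 8·12·3 + 9·1·9 + 10·10·8 + 11·3·11 = 1640 ≡ 2.
  S = (6, 8, 2) ≠ 0, so r is not a codeword (an error is present).
Step 3: locate the error. For a single error e at position i, S_ℓ = v_i·e·α_i^ℓ, so α_err = S_1/S_0.
  S_0^{−1} = 6^{−1} = 11 (mod 13), so α_err = 8·11 = 88 ≡ 10 = α_1. Error position i = 1.
  Consistency check: S_2/S_1 = 2·5 = 10 ≡ 10 = α_err ✓ (single-error assumption holds).
Step 4: error magnitude e = S_0/v_1 = S_0·∏_{j≠1}(α_1 − α_j) = 6·1 = 6 ≡ 6 (mod 13).
Step 5: correct position 1: c_1 = r_1 − e = 12 − 6 ≡ 6 (mod 13). Hence c = [6, 3, 9, 8, 11].
  Check: interpolating c through the α_i gives m(x) = 4 + 8·x (degree < 2) with m(α_i) = c_i for every i, so c is indeed a codeword.


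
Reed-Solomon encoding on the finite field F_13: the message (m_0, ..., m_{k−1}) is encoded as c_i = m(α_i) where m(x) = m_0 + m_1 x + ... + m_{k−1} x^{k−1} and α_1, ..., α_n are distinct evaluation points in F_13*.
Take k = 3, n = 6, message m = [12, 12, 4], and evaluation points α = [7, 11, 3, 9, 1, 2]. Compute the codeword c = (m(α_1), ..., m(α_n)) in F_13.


c = [6, 4, 6, 2, 2, 0]

Message polynomial: m(x) = 12 + 12·x + 4·x^2 (mod 13).
For each evaluation point α_i, compute m(α_i) mod 13:
  α_1 = 7: Horner steps 4 → 1 → 6, so m(7) = 6.
  α_2 = 11: Horner steps 4 → 4 → 4, so m(11) = 4.
  α_3 = 3: Horner steps 4 → 11 → 6, so m(3) = 6.
  α_4 = 9: Horner steps 4 → 9 → 2, so m(9) = 2.
  α_5 = 1: Horner steps 4 → 3 → 2, so m(1) = 2.
  α_6 = 2: Horner steps 4 → 7 → 0, so m(2) = 0.
Codeword c = [6, 4, 6, 2, 2, 0] ∈ F_13^6.


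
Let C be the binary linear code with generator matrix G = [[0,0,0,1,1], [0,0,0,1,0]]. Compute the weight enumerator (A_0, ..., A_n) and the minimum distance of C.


Weight distribution: A_0 = 1, A_1 = 2, A_2 = 1. Minimum distance d = 1.

Enumerate all 2^2 = 4 messages m ∈ F_2^2.
For each, compute codeword c = mG in F_2^5, then tally its weight.
  m = 00 → c = 00000, weight = 0.
  m = 10 → c = 00011, weight = 2.
  m = 01 → c = 00010, weight = 1.
  m = 11 → c = 00001, weight = 1.
Tally weights:
  weight 0: 1 codewords.
  weight 1: 2 codewords.
  weight 2: 1 codewords.
Minimum distance d = smallest w > 0 with A_w > 0 = 1.
Sanity: Σ A_w = 4 = 2^2 = 4 ✓.


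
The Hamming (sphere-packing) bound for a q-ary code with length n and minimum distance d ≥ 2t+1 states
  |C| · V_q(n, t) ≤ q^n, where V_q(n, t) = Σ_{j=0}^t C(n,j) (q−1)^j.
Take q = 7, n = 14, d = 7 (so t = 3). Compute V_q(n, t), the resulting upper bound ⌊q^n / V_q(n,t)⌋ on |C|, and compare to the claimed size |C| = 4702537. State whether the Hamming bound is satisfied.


V_q(n, t) = 81985, q^n = 678223072849, Hamming bound = 8272526, |C| = 4702537 ≤ bound (satisfied).

Step 1: Compute V_q(n, t) = Σ_{j=0}^3 C(n, j) (q−1)^j.
  j = 0: C(14,0)·(6)^0 = 1·1 = 1.
  j = 1: C(14,1)·(6)^1 = 14·6 = 84.
  j = 2: C(14,2)·(6)^2 = 91·36 = 3276.
  j = 3: C(14,3)·(6)^3 = 364·216 = 78624.
  V_q(n, t) = 1 + 84 + 3276 + 78624 = 81985.
Step 2: q^n = 7^14 = 678223072849.
Step 3: Hamming bound ⌊q^n / V_q(n,t)⌋ = ⌊678223072849/81985⌋ = 8272526.
Step 4: Compare |C| = 4702537 to 8272526: satisfied.
The claimed |C| lies below the Hamming bound.


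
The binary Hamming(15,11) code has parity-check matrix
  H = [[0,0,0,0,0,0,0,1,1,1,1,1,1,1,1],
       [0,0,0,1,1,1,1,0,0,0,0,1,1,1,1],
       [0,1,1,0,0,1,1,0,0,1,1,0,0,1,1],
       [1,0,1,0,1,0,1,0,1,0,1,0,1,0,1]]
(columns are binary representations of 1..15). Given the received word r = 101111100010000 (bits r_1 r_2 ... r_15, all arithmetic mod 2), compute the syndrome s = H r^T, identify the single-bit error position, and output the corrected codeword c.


s = (1, 0, 0, 1)^T, error position = 9, corrected codeword c = 101111101010000

Compute s = H r^T mod 2 one row at a time:
  s_1 = 0 + 0 + 0 + 1 + 0 + 0 + 0 + 0 = 1 ≡ 1 (mod 2).
  s_2 = 1 + 1 + 1 + 1 + 0 + 0 + 0 + 0 = 4 ≡ 0 (mod 2).
  s_3 = 0 + 1 + 1 + 1 + 0 + 1 + 0 + 0 = 4 ≡ 0 (mod 2).
  s_4 = 1 + 1 + 1 + 1 + 0 + 1 + 0 + 0 = 5 ≡ 1 (mod 2).
s = (1, 0, 0, 1)^T — this equals column 9 of H (binary 1001), so error is at position 9.
Correct: flip bit 9 of r = 101111100010000 to get c = 101111101010000.


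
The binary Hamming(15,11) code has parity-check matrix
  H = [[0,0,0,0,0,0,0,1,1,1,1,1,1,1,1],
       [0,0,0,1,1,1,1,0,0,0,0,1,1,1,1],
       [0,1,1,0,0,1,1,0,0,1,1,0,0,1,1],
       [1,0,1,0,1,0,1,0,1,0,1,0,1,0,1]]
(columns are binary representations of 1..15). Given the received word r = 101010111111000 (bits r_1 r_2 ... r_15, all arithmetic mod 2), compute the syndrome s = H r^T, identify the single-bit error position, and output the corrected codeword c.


s = (1, 1, 0, 0)^T, error position = 12, corrected codeword c = 101010111110000

Compute s = H r^T mod 2 one row at a time:
  s_1 = 1 + 1 + 1 + 1 + 1 + 0 + 0 + 0 = 5 ≡ 1 (mod 2).
  s_2 = 0 + 1 + 0 + 1 + 1 + 0 + 0 + 0 = 3 ≡ 1 (mod 2).
  s_3 = 0 + 1 + 0 + 1 + 1 + 1 + 0 + 0 = 4 ≡ 0 (mod 2).
  s_4 = 1 + 1 + 1 + 1 + 1 + 1 + 0 + 0 = 6 ≡ 0 (mod 2).
s = (1, 1, 0, 0)^T — this equals column 12 of H (binary 1100), so error is at position 12.
Correct: flip bit 12 of r = 101010111111000 to get c = 101010111110000.


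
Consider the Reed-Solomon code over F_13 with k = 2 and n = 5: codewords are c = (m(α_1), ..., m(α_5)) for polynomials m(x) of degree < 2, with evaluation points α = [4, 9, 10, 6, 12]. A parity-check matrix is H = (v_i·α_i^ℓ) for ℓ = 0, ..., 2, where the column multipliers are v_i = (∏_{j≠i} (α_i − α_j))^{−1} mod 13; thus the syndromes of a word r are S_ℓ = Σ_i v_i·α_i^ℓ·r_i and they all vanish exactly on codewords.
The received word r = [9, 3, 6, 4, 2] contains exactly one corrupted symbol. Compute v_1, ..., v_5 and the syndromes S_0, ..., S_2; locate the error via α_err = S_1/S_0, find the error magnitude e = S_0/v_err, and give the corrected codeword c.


S = (3, 4, 1), error at position 3, error magnitude e = 12, c = [9, 3, 7, 4, 2].

Step 1: column multipliers v_i = (∏_{j≠i}(α_i − α_j))^{−1} mod 13.
  i = 1 (α = 4): (4−9)(4−10)(4−6)(4−12) = (−5)·(−6)·(−2)·(−8) = 480 ≡ 12, so v_1 = 12^{−1} = 12 (mod 13).
  i = 2 (α = 9): (9−4)(9−10)(9−6)(9−12) = 5·(−1)·3·(−3) = 45 ≡ 6, so v_2 = 6^{−1} = 11 (mod 13).
  i = 3 (α = 10): (10−4)(10−9)(10−6)(10−12) = 6·1·4·(−2) = −48 ≡ 4, so v_3 = 4^{−1} = 10 (mod 13).
  i = 4 (α = 6): (6−4)(6−9)(6−10)(6−12) = 2·(−3)·(−4)·(−6) = −144 ≡ 12, so v_4 = 12^{−1} = 12 (mod 13).
  i = 5 (α = 12): (12−4)(12−9)(12−10)(12−6) = 8·3·2·6 = 288 ≡ 2, so v_5 = 2^{−1} = 7 (mod 13).
  v = [12, 11, 10, 12, 7].
Step 2: syndromes of r = [9, 3, 6, 4, 2] (all sums mod 13).
  S_0 = Σ v_i r_i = 12·9 + 11·3 + 10·6 + 12·4 + 7·2 = 263 ≡ 3.
  S_1 = Σ v_i α_i r_i = 12·4·9 + 11·9·3 + 10·10·6 + 12·6·4 + 7·12·2 = 1785 ≡ 4.
  α_i^2 mod 13 = [3, 3, 9, 10, 1].
  S_2 = Σ v_i α_i^2 r_i = 12·3·9 + 11·3·3 + 10·9·6 + 12·10·4 + 7·1·2 = 1457 ≡ 1.
  S = (3, 4, 1) ≠ 0, so r is not a codeword (an error is present).
Step 3: locate the error. For a single error e at position i, S_ℓ = v_i·e·α_i^ℓ, so α_err = S_1/S_0.
  S_0^{−1} = 3^{−1} = 9 (mod 13), so α_err = 4·9 = 36 ≡ 10 = α_3. Error position i = 3.
  Consistency check: S_2/S_1 = 1·10 = 10 ≡ 10 = α_err ✓ (single-error assumption holds).
Step 4: error magnitude e = S_0/v_3 = S_0·∏_{j≠3}(α_3 − α_j) = 3·4 = 12 ≡ 12 (mod 13).
Step 5: correct position 3: c_3 = r_3 − e = 6 − 12 ≡ 7 (mod 13). Hence c = [9, 3, 7, 4, 2].
  Check: interpolating c through the α_i gives m(x) = 6 + 4·x (degree < 2) with m(α_i) = c_i for every i, so c is indeed a codeword.


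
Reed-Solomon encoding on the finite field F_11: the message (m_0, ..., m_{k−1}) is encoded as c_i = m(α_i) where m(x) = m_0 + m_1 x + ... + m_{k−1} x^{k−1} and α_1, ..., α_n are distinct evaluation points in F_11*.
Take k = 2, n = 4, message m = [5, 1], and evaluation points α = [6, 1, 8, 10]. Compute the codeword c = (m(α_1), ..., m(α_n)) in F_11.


c = [0, 6, 2, 4]

Message polynomial: m(x) = 5 + 1·x (mod 11).
For each evaluation point α_i, compute m(α_i) mod 11:
  α_1 = 6: Horner steps 1 → 0, so m(6) = 0.
  α_2 = 1: Horner steps 1 → 6, so m(1) = 6.
  α_3 = 8: Horner steps 1 → 2, so m(8) = 2.
  α_4 = 10: Horner steps 1 → 4, so m(10) = 4.
Codeword c = [0, 6, 2, 4] ∈ F_11^4.


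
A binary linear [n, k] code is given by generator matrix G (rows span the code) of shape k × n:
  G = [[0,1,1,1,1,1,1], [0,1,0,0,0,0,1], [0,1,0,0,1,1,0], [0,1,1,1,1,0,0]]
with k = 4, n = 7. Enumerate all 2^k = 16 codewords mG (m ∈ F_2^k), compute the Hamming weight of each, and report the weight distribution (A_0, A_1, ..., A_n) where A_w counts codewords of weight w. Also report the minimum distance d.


Weight distribution: A_0 = 1, A_1 = 1, A_2 = 3, A_3 = 6, A_4 = 3, A_5 = 1, A_6 = 1. Minimum distance d = 1.

Enumerate all 2^4 = 16 messages m ∈ F_2^4.
For each, compute codeword c = mG in F_2^7, then tally its weight.
  m = 0000 → c = 0000000, weight = 0.
  m = 1000 → c = 0111111, weight = 6.
  m = 0100 → c = 0100001, weight = 2.
  m = 1100 → c = 0011110, weight = 4.
  m = 0010 → c = 0100110, weight = 3.
  m = 1010 → c = 0011001, weight = 3.
  m = 0110 → c = 0000111, weight = 3.
  m = 1110 → c = 0111000, weight = 3.
  m = 0001 → c = 0111100, weight = 4.
  m = 1001 → c = 0000011, weight = 2.
  m = 0101 → c = 0011101, weight = 4.
  m = 1101 → c = 0100010, weight = 2.
  m = 0011 → c = 0011010, weight = 3.
  m = 1011 → c = 0100101, weight = 3.
  m = 0111 → c = 0111011, weight = 5.
  m = 1111 → c = 0000100, weight = 1.
Tally weights:
  weight 0: 1 codewords.
  weight 1: 1 codewords.
  weight 2: 3 codewords.
  weight 3: 6 codewords.
  weight 4: 3 codewords.
  weight 5: 1 codewords.
  weight 6: 1 codewords.
Minimum distance d = smallest w > 0 with A_w > 0 = 1.
Sanity: Σ A_w = 16 = 2^4 = 16 ✓.


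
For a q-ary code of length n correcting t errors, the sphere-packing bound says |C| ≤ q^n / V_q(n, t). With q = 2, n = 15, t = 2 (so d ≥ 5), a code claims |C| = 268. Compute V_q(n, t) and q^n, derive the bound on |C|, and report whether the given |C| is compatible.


V_q(n, t) = 121, q^n = 32768, Hamming bound = 270, |C| = 268 ≤ bound (satisfied).

Step 1: Compute V_q(n, t) = Σ_{j=0}^2 C(n, j) (q−1)^j.
  j = 0: C(15,0)·(1)^0 = 1·1 = 1.
  j = 1: C(15,1)·(1)^1 = 15·1 = 15.
  j = 2: C(15,2)·(1)^2 = 105·1 = 105.
  V_q(n, t) = 1 + 15 + 105 = 121.
Step 2: q^n = 2^15 = 32768.
Step 3: Hamming bound ⌊q^n / V_q(n,t)⌋ = ⌊32768/121⌋ = 270.
Step 4: Compare |C| = 268 to 270: satisfied.
The claimed |C| lies below the Hamming bound.


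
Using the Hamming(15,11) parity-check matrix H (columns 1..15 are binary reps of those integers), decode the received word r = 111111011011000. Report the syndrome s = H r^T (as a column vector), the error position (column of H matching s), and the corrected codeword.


s = (0, 0, 0, 1)^T, error position = 1, corrected codeword c = 011111011011000

Compute s = H r^T mod 2 one row at a time:
  s_1 = 1 + 1 + 0 + 1 + 1 + 0 + 0 + 0 = 4 ≡ 0 (mod 2).
  s_2 = 1 + 1 + 1 + 0 + 1 + 0 + 0 + 0 = 4 ≡ 0 (mod 2).
  s_3 = 1 + 1 + 1 + 0 + 0 + 1 + 0 + 0 = 4 ≡ 0 (mod 2).
  s_4 = 1 + 1 + 1 + 0 + 1 + 1 + 0 + 0 = 5 ≡ 1 (mod 2).
s = (0, 0, 0, 1)^T — this equals column 1 of H (binary 0001), so error is at position 1.
Correct: flip bit 1 of r = 111111011011000 to get c = 011111011011000.


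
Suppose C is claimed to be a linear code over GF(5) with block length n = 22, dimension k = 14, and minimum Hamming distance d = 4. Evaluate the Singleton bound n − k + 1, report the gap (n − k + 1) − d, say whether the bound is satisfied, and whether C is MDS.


Singleton RHS = n − k + 1 = 9, slack = 5, bound satisfied, not MDS.

Singleton bound: d ≤ n − k + 1.
Here n = 22, k = 14, so n − k + 1 = 9.
Given d = 4, check d ≤ 9: YES.
Slack = (n − k + 1) − d = 5.
The code is NOT MDS (slack = 5 > 0).
Description: the claimed parameters are [22, 14, 4]_5; such a code would be non-MDS.


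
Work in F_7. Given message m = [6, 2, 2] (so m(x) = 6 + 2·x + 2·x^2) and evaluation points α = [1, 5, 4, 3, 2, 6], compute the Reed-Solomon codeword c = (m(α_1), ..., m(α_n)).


c = [3, 3, 4, 2, 4, 6]

Message polynomial: m(x) = 6 + 2·x + 2·x^2 (mod 7).
For each evaluation point α_i, compute m(α_i) mod 7:
  α_1 = 1: Horner steps 2 → 4 → 3, so m(1) = 3.
  α_2 = 5: Horner steps 2 → 5 → 3, so m(5) = 3.
  α_3 = 4: Horner steps 2 → 3 → 4, so m(4) = 4.
  α_4 = 3: Horner steps 2 → 1 → 2, so m(3) = 2.
  α_5 = 2: Horner steps 2 → 6 → 4, so m(2) = 4.
  α_6 = 6: Horner steps 2 → 0 → 6, so m(6) = 6.
Codeword c = [3, 3, 4, 2, 4, 6] ∈ F_7^6.


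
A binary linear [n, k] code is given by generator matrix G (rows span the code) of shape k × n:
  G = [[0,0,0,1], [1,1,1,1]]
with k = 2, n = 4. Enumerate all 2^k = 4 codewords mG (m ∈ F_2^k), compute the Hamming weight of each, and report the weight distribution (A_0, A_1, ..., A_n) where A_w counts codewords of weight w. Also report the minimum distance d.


Weight distribution: A_0 = 1, A_1 = 1, A_3 = 1, A_4 = 1. Minimum distance d = 1.

Enumerate all 2^2 = 4 messages m ∈ F_2^2.
For each, compute codeword c = mG in F_2^4, then tally its weight.
  m = 00 → c = 0000, weight = 0.
  m = 10 → c = 0001, weight = 1.
  m = 01 → c = 1111, weight = 4.
  m = 11 → c = 1110, weight = 3.
Tally weights:
  weight 0: 1 codewords.
  weight 1: 1 codewords.
  weight 3: 1 codewords.
  weight 4: 1 codewords.
Minimum distance d = smallest w > 0 with A_w > 0 = 1.
Sanity: Σ A_w = 4 = 2^2 = 4 ✓.


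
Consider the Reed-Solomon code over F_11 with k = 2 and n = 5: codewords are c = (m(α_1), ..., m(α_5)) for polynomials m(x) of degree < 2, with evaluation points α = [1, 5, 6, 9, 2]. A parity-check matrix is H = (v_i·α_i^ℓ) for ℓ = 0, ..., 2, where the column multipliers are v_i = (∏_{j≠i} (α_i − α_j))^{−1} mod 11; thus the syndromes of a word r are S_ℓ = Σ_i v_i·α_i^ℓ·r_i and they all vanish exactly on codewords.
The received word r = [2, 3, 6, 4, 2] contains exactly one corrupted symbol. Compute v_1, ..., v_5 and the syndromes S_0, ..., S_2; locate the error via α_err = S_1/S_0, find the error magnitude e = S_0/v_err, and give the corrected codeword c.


S = (2, 4, 8), error at position 5, error magnitude e = 8, c = [2, 3, 6, 4, 5].

Step 1: column multipliers v_i = (∏_{j≠i}(α_i − α_j))^{−1} mod 11.
  i = 1 (α = 1): (1−5)(1−6)(1−9)(1−2) = (−4)·(−5)·(−8)·(−1) = 160 ≡ 6, so v_1 = 6^{−1} = 2 (mod 11).
  i = 2 (α = 5): (5−1)(5−6)(5−9)(5−2) = 4·(−1)·(−4)·3 = 48 ≡ 4, so v_2 = 4^{−1} = 3 (mod 11).
  i = 3 (α = 6): (6−1)(6−5)(6−9)(6−2) = 5·1·(−3)·4 = −60 ≡ 6, so v_3 = 6^{−1} = 2 (mod 11).
  i = 4 (α = 9): (9−1)(9−5)(9−6)(9−2) = 8·4·3·7 = 672 ≡ 1, so v_4 = 1^{−1} = 1 (mod 11).
  i = 5 (α = 2): (2−1)(2−5)(2−6)(2−9) = 1·(−3)·(−4)·(−7) = −84 ≡ 4, so v_5 = 4^{−1} = 3 (mod 11).
  v = [2, 3, 2, 1, 3].
Step 2: syndromes of r = [2, 3, 6, 4, 2] (all sums mod 11).
  S_0 = Σ v_i r_i = 2·2 + 3·3 + 2·6 + 1·4 + 3·2 = 35 ≡ 2.
  S_1 = Σ v_i α_i r_i = 2·1·2 + 3·5·3 + 2·6·6 + 1·9·4 + 3·2·2 = 169 ≡ 4.
  α_i^2 mod 11 = [1, 3, 3, 4, 4].
  S_2 = Σ v_i α_i^2 r_i = 2·1·2 + 3·3·3 + 2·3·6 + 1·4·4 + 3·4·2 = 107 ≡ 8.
  S = (2, 4, 8) ≠ 0, so r is not a codeword (an error is present).
Step 3: locate the error. For a single error e at position i, S_ℓ = v_i·e·α_i^ℓ, so α_err = S_1/S_0.
  S_0^{−1} = 2^{−1} = 6 (mod 11), so α_err = 4·6 = 24 ≡ 2 = α_5. Error position i = 5.
  Consistency check: S_2/S_1 = 8·3 = 24 ≡ 2 = α_err ✓ (single-error assumption holds).
Step 4: error magnitude e = S_0/v_5 = S_0·∏_{j≠5}(α_5 − α_j) = 2·4 = 8 ≡ 8 (mod 11).
Step 5: correct position 5: c_5 = r_5 − e = 2 − 8 ≡ 5 (mod 11). Hence c = [2, 3, 6, 4, 5].
  Check: interpolating c through the α_i gives m(x) = 10 + 3·x (degree < 2) with m(α_i) = c_i for every i, so c is indeed a codeword.


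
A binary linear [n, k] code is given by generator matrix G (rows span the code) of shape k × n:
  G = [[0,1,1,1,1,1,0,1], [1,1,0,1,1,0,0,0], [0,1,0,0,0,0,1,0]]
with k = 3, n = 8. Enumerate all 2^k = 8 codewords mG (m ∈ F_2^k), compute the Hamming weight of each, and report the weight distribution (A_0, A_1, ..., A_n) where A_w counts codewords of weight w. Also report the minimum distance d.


Weight distribution: A_0 = 1, A_2 = 1, A_4 = 3, A_6 = 3. Minimum distance d = 2.

Enumerate all 2^3 = 8 messages m ∈ F_2^3.
For each, compute codeword c = mG in F_2^8, then tally its weight.
  m = 000 → c = 00000000, weight = 0.
  m = 100 → c = 01111101, weight = 6.
  m = 010 → c = 11011000, weight = 4.
  m = 110 → c = 10100101, weight = 4.
  m = 001 → c = 01000010, weight = 2.
  m = 101 → c = 00111111, weight = 6.
  m = 011 → c = 10011010, weight = 4.
  m = 111 → c = 11100111, weight = 6.
Tally weights:
  weight 0: 1 codewords.
  weight 2: 1 codewords.
  weight 4: 3 codewords.
  weight 6: 3 codewords.
Minimum distance d = smallest w > 0 with A_w > 0 = 2.
Sanity: Σ A_w = 8 = 2^3 = 8 ✓.


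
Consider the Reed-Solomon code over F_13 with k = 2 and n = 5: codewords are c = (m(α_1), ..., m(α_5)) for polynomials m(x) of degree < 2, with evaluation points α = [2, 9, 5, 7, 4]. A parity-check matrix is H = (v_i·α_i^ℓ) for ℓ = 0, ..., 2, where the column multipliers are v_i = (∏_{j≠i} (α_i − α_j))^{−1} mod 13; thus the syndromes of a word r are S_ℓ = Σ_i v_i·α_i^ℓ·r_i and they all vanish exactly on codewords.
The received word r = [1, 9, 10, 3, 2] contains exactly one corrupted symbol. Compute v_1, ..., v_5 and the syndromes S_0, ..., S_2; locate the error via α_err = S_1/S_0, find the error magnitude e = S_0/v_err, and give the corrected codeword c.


S = (11, 5, 7), error at position 5, error magnitude e = 8, c = [1, 9, 10, 3, 7].

Step 1: column multipliers v_i = (∏_{j≠i}(α_i − α_j))^{−1} mod 13.
  i = 1 (α = 2): (2−9)(2−5)(2−7)(2−4) = (−7)·(−3)·(−5)·(−2) = 210 ≡ 2, so v_1 = 2^{−1} = 7 (mod 13).
  i = 2 (α = 9): (9−2)(9−5)(9−7)(9−4) = 7·4·2·5 = 280 ≡ 7, so v_2 = 7^{−1} = 2 (mod 13).
  i = 3 (α = 5): (5−2)(5−9)(5−7)(5−4) = 3·(−4)·(−2)·1 = 24 ≡ 11, so v_3 = 11^{−1} = 6 (mod 13).
  i = 4 (α = 7): (7−2)(7−9)(7−5)(7−4) = 5·(−2)·2·3 = −60 ≡ 5, so v_4 = 5^{−1} = 8 (mod 13).
  i = 5 (α = 4): (4−2)(4−9)(4−5)(4−7) = 2·(−5)·(−1)·(−3) = −30 ≡ 9, so v_5 = 9^{−1} = 3 (mod 13).
  v = [7, 2, 6, 8, 3].
Step 2: syndromes of r = [1, 9, 10, 3, 2] (all sums mod 13).
  S_0 = Σ v_i r_i = 7·1 + 2·9 + 6·10 + 8·3 + 3·2 = 115 ≡ 11.
  S_1 = Σ v_i α_i r_i = 7·2·1 + 2·9·9 + 6·5·10 + 8·7·3 + 3·4·2 = 668 ≡ 5.
  α_i^2 mod 13 = [4, 3, 12, 10, 3].
  S_2 = Σ v_i α_i^2 r_i = 7·4·1 + 2·3·9 + 6·12·10 + 8·10·3 + 3·3·2 = 1060 ≡ 7.
  S = (11, 5, 7) ≠ 0, so r is not a codeword (an error is present).
Step 3: locate the error. For a single error e at position i, S_ℓ = v_i·e·α_i^ℓ, so α_err = S_1/S_0.
  S_0^{−1} = 11^{−1} = 6 (mod 13), so α_err = 5·6 = 30 ≡ 4 = α_5. Error position i = 5.
  Consistency check: S_2/S_1 = 7·8 = 56 ≡ 4 = α_err ✓ (single-error assumption holds).
Step 4: error magnitude e = S_0/v_5 = S_0·∏_{j≠5}(α_5 − α_j) = 11·9 = 99 ≡ 8 (mod 13).
Step 5: correct position 5: c_5 = r_5 − e = 2 − 8 ≡ 7 (mod 13). Hence c = [1, 9, 10, 3, 7].
  Check: interpolating c through the α_i gives m(x) = 8 + 3·x (degree < 2) with m(α_i) = c_i for every i, so c is indeed a codeword.


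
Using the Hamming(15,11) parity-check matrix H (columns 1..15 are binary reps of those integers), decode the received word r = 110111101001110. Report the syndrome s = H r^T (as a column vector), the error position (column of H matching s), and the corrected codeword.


s = (0, 1, 0, 1)^T, error position = 5, corrected codeword c = 110101101001110

Compute s = H r^T mod 2 one row at a time:
  s_1 = 0 + 1 + 0 + 0 + 1 + 1 + 1 + 0 = 4 ≡ 0 (mod 2).
  s_2 = 1 + 1 + 1 + 1 + 1 + 1 + 1 + 0 = 7 ≡ 1 (mod 2).
  s_3 = 1 + 0 + 1 + 1 + 0 + 0 + 1 + 0 = 4 ≡ 0 (mod 2).
  s_4 = 1 + 0 + 1 + 1 + 1 + 0 + 1 + 0 = 5 ≡ 1 (mod 2).
s = (0, 1, 0, 1)^T — this equals column 5 of H (binary 0101), so error is at position 5.
Correct: flip bit 5 of r = 110111101001110 to get c = 110101101001110.


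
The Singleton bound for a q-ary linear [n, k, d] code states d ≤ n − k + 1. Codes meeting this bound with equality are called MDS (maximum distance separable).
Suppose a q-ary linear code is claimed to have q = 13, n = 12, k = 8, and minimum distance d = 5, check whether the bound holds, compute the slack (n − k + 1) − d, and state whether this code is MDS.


Singleton RHS = n − k + 1 = 5, slack = 0, bound satisfied, MDS.

Singleton bound: d ≤ n − k + 1.
Here n = 12, k = 8, so n − k + 1 = 5.
Given d = 5, check d ≤ 5: YES.
Slack = (n − k + 1) − d = 0.
The code is MDS (slack = 0).
Description: the claimed parameters are [12, 8, 5]_13; such a code would be MDS (meets Singleton bound).


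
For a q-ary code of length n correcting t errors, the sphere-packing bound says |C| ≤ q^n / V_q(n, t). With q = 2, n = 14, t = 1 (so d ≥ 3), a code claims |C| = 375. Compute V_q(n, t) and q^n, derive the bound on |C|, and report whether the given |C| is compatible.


V_q(n, t) = 15, q^n = 16384, Hamming bound = 1092, |C| = 375 ≤ bound (satisfied).

Step 1: Compute V_q(n, t) = Σ_{j=0}^1 C(n, j) (q−1)^j.
  j = 0: C(14,0)·(1)^0 = 1·1 = 1.
  j = 1: C(14,1)·(1)^1 = 14·1 = 14.
  V_q(n, t) = 1 + 14 = 15.
Step 2: q^n = 2^14 = 16384.
Step 3: Hamming bound ⌊q^n / V_q(n,t)⌋ = ⌊16384/15⌋ = 1092.
Step 4: Compare |C| = 375 to 1092: satisfied.
The claimed |C| lies below the Hamming bound.


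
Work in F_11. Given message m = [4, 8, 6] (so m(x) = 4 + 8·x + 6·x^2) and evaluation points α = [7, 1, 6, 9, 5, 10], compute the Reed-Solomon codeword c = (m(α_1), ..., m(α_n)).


c = [2, 7, 4, 1, 7, 2]

Message polynomial: m(x) = 4 + 8·x + 6·x^2 (mod 11).
For each evaluation point α_i, compute m(α_i) mod 11:
  α_1 = 7: Horner steps 6 → 6 → 2, so m(7) = 2.
  α_2 = 1: Horner steps 6 → 3 → 7, so m(1) = 7.
  α_3 = 6: Horner steps 6 → 0 → 4, so m(6) = 4.
  α_4 = 9: Horner steps 6 → 7 → 1, so m(9) = 1.
  α_5 = 5: Horner steps 6 → 5 → 7, so m(5) = 7.
  α_6 = 10: Horner steps 6 → 2 → 2, so m(10) = 2.
Codeword c = [2, 7, 4, 1, 7, 2] ∈ F_11^6.


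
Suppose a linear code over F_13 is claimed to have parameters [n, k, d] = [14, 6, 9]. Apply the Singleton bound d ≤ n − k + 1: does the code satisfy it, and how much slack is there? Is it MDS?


Singleton RHS = n − k + 1 = 9, slack = 0, bound satisfied, MDS.

Singleton bound: d ≤ n − k + 1.
Here n = 14, k = 6, so n − k + 1 = 9.
Given d = 9, check d ≤ 9: YES.
Slack = (n − k + 1) − d = 0.
The code is MDS (slack = 0).
Description: the claimed parameters are [14, 6, 9]_13; such a code would be MDS (meets Singleton bound).


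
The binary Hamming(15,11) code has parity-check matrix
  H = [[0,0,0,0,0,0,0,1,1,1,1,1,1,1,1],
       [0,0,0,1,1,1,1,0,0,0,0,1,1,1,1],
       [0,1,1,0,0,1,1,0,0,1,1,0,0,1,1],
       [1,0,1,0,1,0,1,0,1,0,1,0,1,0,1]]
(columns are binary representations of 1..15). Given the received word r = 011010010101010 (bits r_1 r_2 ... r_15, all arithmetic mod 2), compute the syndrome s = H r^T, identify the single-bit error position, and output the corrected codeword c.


s = (0, 1, 0, 0)^T, error position = 4, corrected codeword c = 011110010101010

Compute s = H r^T mod 2 one row at a time:
  s_1 = 1 + 0 + 1 + 0 + 1 + 0 + 1 + 0 = 4 ≡ 0 (mod 2).
  s_2 = 0 + 1 + 0 + 0 + 1 + 0 + 1 + 0 = 3 ≡ 1 (mod 2).
  s_3 = 1 + 1 + 0 + 0 + 1 + 0 + 1 + 0 = 4 ≡ 0 (mod 2).
  s_4 = 0 + 1 + 1 + 0 + 0 + 0 + 0 + 0 = 2 ≡ 0 (mod 2).
s = (0, 1, 0, 0)^T — this equals column 4 of H (binary 0100), so error is at position 4.
Correct: flip bit 4 of r = 011010010101010 to get c = 011110010101010.


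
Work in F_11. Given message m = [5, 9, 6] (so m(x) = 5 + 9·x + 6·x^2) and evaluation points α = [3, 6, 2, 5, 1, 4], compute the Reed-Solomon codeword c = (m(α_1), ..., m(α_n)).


c = [9, 0, 3, 2, 9, 5]

Message polynomial: m(x) = 5 + 9·x + 6·x^2 (mod 11).
For each evaluation point α_i, compute m(α_i) mod 11:
  α_1 = 3: Horner steps 6 → 5 → 9, so m(3) = 9.
  α_2 = 6: Horner steps 6 → 1 → 0, so m(6) = 0.
  α_3 = 2: Horner steps 6 → 10 → 3, so m(2) = 3.
  α_4 = 5: Horner steps 6 → 6 → 2, so m(5) = 2.
  α_5 = 1: Horner steps 6 → 4 → 9, so m(1) = 9.
  α_6 = 4: Horner steps 6 → 0 → 5, so m(4) = 5.
Codeword c = [9, 0, 3, 2, 9, 5] ∈ F_11^6.


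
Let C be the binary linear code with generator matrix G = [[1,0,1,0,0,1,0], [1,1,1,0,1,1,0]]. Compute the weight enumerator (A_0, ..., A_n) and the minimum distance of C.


Weight distribution: A_0 = 1, A_2 = 1, A_3 = 1, A_5 = 1. Minimum distance d = 2.

Enumerate all 2^2 = 4 messages m ∈ F_2^2.
For each, compute codeword c = mG in F_2^7, then tally its weight.
  m = 00 → c = 0000000, weight = 0.
  m = 10 → c = 1010010, weight = 3.
  m = 01 → c = 1110110, weight = 5.
  m = 11 → c = 0100100, weight = 2.
Tally weights:
  weight 0: 1 codewords.
  weight 2: 1 codewords.
  weight 3: 1 codewords.
  weight 5: 1 codewords.
Minimum distance d = smallest w > 0 with A_w > 0 = 2.
Sanity: Σ A_w = 4 = 2^2 = 4 ✓.


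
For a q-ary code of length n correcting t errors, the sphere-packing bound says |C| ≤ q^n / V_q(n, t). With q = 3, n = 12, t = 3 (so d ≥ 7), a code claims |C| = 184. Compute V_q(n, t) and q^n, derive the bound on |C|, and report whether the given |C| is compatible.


V_q(n, t) = 2049, q^n = 531441, Hamming bound = 259, |C| = 184 ≤ bound (satisfied).

Step 1: Compute V_q(n, t) = Σ_{j=0}^3 C(n, j) (q−1)^j.
  j = 0: C(12,0)·(2)^0 = 1·1 = 1.
  j = 1: C(12,1)·(2)^1 = 12·2 = 24.
  j = 2: C(12,2)·(2)^2 = 66·4 = 264.
  j = 3: C(12,3)·(2)^3 = 220·8 = 1760.
  V_q(n, t) = 1 + 24 + 264 + 1760 = 2049.
Step 2: q^n = 3^12 = 531441.
Step 3: Hamming bound ⌊q^n / V_q(n,t)⌋ = ⌊531441/2049⌋ = 259.
Step 4: Compare |C| = 184 to 259: satisfied.
The claimed |C| lies below the Hamming bound.


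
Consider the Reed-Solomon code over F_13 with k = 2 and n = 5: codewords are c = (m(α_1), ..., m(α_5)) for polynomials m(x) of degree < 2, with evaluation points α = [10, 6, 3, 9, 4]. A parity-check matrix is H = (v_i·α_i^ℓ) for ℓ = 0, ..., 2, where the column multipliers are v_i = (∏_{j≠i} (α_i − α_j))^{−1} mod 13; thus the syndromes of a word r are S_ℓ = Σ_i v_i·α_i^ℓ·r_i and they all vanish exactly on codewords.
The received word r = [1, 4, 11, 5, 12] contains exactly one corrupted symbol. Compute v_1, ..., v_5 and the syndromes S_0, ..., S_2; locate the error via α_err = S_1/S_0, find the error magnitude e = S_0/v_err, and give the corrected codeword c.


S = (11, 7, 8), error at position 3, error magnitude e = 8, c = [1, 4, 3, 5, 12].

Step 1: column multipliers v_i = (∏_{j≠i}(α_i − α_j))^{−1} mod 13.
  i = 1 (α = 10): (10−6)(10−3)(10−9)(10−4) = 4·7·1·6 = 168 ≡ 12, so v_1 = 12^{−1} = 12 (mod 13).
  i = 2 (α = 6): (6−10)(6−3)(6−9)(6−4) = (−4)·3·(−3)·2 = 72 ≡ 7, so v_2 = 7^{−1} = 2 (mod 13).
  i = 3 (α = 3): (3−10)(3−6)(3−9)(3−4) = (−7)·(−3)·(−6)·(−1) = 126 ≡ 9, so v_3 = 9^{−1} = 3 (mod 13).
  i = 4 (α = 9): (9−10)(9−6)(9−3)(9−4) = (−1)·3·6·5 = −90 ≡ 1, so v_4 = 1^{−1} = 1 (mod 13).
  i = 5 (α = 4): (4−10)(4−6)(4−3)(4−9) = (−6)·(−2)·1·(−5) = −60 ≡ 5, so v_5 = 5^{−1} = 8 (mod 13).
  v = [12, 2, 3, 1, 8].
Step 2: syndromes of r = [1, 4, 11, 5, 12] (all sums mod 13).
  S_0 = Σ v_i r_i = 12·1 + 2·4 + 3·11 + 1·5 + 8·12 = 154 ≡ 11.
  S_1 = Σ v_i α_i r_i = 12·10·1 + 2·6·4 + 3·3·11 + 1·9·5 + 8·4·12 = 696 ≡ 7.
  α_i^2 mod 13 = [9, 10, 9, 3, 3].
  S_2 = Σ v_i α_i^2 r_i = 12·9·1 + 2·10·4 + 3·9·11 + 1·3·5 + 8·3·12 = 788 ≡ 8.
  S = (11, 7, 8) ≠ 0, so r is not a codeword (an error is present).
Step 3: locate the error. For a single error e at position i, S_ℓ = v_i·e·α_i^ℓ, so α_err = S_1/S_0.
  S_0^{−1} = 11^{−1} = 6 (mod 13), so α_err = 7·6 = 42 ≡ 3 = α_3. Error position i = 3.
  Consistency check: S_2/S_1 = 8·2 = 16 ≡ 3 = α_err ✓ (single-error assumption holds).
Step 4: error magnitude e = S_0/v_3 = S_0·∏_{j≠3}(α_3 − α_j) = 11·9 = 99 ≡ 8 (mod 13).
Step 5: correct position 3: c_3 = r_3 − e = 11 − 8 ≡ 3 (mod 13). Hence c = [1, 4, 3, 5, 12].
  Check: interpolating c through the α_i gives m(x) = 2 + 9·x (degree < 2) with m(α_i) = c_i for every i, so c is indeed a codeword.
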